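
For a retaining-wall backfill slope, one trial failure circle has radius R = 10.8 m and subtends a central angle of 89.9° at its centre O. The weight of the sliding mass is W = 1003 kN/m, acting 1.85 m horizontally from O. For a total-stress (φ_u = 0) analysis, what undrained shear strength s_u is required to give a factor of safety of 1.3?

FS = s_u·L_a·R / (W·d), so s_u = FS·W·d / (L_a·R).
Arc length L_a = R·θ = 10.8·(89.9°·π/180) = 10.8·1.5691 = 16.95 m
s_u = 1.3·1003·1.85 / (16.95·10.8) = 2412.2 / 183.01 = 13.18 kPa

s_u = 13.2 kPa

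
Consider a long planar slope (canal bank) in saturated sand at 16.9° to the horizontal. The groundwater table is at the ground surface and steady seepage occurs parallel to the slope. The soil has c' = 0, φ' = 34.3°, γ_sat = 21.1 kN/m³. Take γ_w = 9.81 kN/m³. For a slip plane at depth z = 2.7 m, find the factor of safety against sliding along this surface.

FS = 1.20

With seepage parallel to the slope and the water table at the surface, the effective normal stress on the slip plane uses the buoyant unit weight γ' = γ_sat − γ_w while the driving shear stress uses γ_sat:
FS = [c' + γ' z cos²β tanφ'] / [γ_sat z sinβ cosβ]
(For c' = 0 this reduces to FS = (γ'/γ_sat)·tanφ'/tanβ.)
γ' = 21.1 − 9.81 = 11.29 kN/m³
Numerator = 0.0 + 11.29·2.7·cos²16.9°·tan34.3° = 0.0 + 11.29·2.7·0.9155·0.6822 = 19.037 kPa
Denominator = 21.1·2.7·sin16.9°·cos16.9° = 21.1·2.7·0.2907·0.9568 = 15.846 kPa
FS = 19.037 / 15.846 = 1.201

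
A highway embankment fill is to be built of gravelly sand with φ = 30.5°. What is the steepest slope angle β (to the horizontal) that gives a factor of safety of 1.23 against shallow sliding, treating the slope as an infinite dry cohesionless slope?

For an infinite dry cohesionless slope FS = tanφ/tanβ, so tanβ = tanφ / FS.
tanβ = tan30.5° / 1.23 = 0.5890 / 1.23 = 0.4789
β = arctan(0.4789) = 25.59°

β = 25.6°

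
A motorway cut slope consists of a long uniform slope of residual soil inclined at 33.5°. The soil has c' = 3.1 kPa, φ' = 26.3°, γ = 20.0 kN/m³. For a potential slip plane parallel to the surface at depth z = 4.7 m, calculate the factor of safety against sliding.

For an infinite slope with a slip plane parallel to the surface (no pore pressure): FS = [c' + γz cos²β tanφ'] / [γz sinβ cosβ].
γz = 20.0·4.7 = 94.00 kN/m²
Numerator = 3.1 + 94.00·cos²33.5°·tan26.3° = 3.1 + 94.00·0.6954·0.4942 = 35.405 kPa
Denominator = 94.00·sin33.5°·cos33.5° = 94.00·0.5519·0.8339 = 43.264 kPa
FS = 35.405 / 43.264 = 0.818

FS = 0.82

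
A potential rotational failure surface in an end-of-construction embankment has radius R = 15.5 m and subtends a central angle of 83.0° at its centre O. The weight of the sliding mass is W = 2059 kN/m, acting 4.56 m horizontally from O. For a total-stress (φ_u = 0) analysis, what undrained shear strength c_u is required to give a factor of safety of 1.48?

c_u = 39.9 kPa

FS = c_u·L_a·R / (W·d), so c_u = FS·W·d / (L_a·R).
Arc length L_a = R·θ = 15.5·(83.0°·π/180) = 15.5·1.4486 = 22.45 m
c_u = 1.48·2059·4.56 / (22.45·15.5) = 13895.8 / 348.03 = 39.93 kPa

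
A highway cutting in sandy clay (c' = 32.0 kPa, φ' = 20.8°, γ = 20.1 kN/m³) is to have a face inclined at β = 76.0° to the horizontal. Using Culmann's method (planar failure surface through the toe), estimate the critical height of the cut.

Culmann's analysis gives the critical failure plane at α_cr = (β + φ')/2 = (76.0 + 20.8)/2 = 48.4°, and the critical height
H_c = (4c'/γ) · sinβ cosφ' / [1 − cos(β − φ')]
    = (4·32.0/20.1) · sin76.0°·cos20.8° / [1 − cos(55.2°)]
    = 6.368 · 0.9703·0.9348 / [1 − 0.5707]
    = 6.368 · 0.9071 / 0.4293
    = 13.46 m

H_c = 13.46 m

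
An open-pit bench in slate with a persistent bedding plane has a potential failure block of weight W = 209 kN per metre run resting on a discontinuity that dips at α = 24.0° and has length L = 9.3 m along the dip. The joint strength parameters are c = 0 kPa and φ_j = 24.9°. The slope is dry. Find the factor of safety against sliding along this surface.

FS = 1.04

Resolving the block weight along and normal to the plane and applying the Mohr–Coulomb strength on the joint:
N' = W cosα = 209·cos24.0° = 190.9 kN/m
Driving force T = W sinα = 209·sin24.0° = 85.0 kN/m
Resisting force R = c·L + N'·tanφ_j = 0·9.3 + 190.9·tan24.9° = 0.0 + 88.6 = 88.6 kN/m
FS = R / T = 88.6 / 85.0 = 1.043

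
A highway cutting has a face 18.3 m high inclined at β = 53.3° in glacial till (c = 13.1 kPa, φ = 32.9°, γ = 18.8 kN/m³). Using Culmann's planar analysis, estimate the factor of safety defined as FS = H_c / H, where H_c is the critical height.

FS = 1.63

H_c = (4c/γ) · sinβ cosφ / [1 − cos(β − φ)]
    = (4·13.1/18.8) · sin53.3°·cos32.9° / [1 − cos20.4°]
    = 2.787 · 0.6732 / 0.0627 = 29.92 m
FS = H_c / H = 29.92 / 18.3 = 1.635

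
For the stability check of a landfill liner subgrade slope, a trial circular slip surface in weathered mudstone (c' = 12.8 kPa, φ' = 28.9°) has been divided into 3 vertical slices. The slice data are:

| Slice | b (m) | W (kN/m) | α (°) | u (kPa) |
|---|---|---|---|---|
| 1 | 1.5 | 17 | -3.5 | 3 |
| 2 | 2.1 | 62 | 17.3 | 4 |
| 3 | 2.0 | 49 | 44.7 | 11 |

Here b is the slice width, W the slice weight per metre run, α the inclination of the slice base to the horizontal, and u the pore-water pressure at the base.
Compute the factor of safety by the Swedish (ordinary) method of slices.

Ordinary method of slices: FS = Σ[c'·Δl_i + (W_i cosα_i − u_i·Δl_i)·tanφ'] / Σ W_i sinα_i, with Δl_i = b_i / cosα_i.
Slice 1: Δl = 1.5/cos(-3.5°) = 1.503 m; N'_1 = 17·cos(-3.5°) − 3·1.503 = 12.5; c'Δl = 19.24; W sinα = -1.0
Slice 2: Δl = 2.1/cos17.3° = 2.200 m; N'_2 = 62·cos17.3° − 4·2.200 = 50.4; c'Δl = 28.15; W sinα = 18.4
Slice 3: Δl = 2.0/cos44.7° = 2.814 m; N'_3 = 49·cos44.7° − 11·2.814 = 3.9; c'Δl = 36.02; W sinα = 34.5
Σc'Δl = 83.4 kN/m; ΣN' = 66.7 kN/m; ΣW sinα = 51.9 kN/m
Resisting = 83.4 + 66.7·tan28.9° = 83.4 + 36.8 = 120.2 kN/m
FS = 120.2 / 51.9 = 2.318

FS = 2.32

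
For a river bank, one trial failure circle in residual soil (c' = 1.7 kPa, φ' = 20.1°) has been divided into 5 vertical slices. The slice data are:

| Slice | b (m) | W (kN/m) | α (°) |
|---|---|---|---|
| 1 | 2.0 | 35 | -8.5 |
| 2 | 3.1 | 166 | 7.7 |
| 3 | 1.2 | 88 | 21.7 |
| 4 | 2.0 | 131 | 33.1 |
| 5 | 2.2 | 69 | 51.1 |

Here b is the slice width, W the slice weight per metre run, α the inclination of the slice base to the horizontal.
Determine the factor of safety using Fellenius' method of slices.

Ordinary method of slices: FS = Σ[c'·Δl_i + (W_i cosα_i)·tanφ'] / Σ W_i sinα_i, with Δl_i = b_i / cosα_i.
Slice 1: Δl = 2.0/cos(-8.5°) = 2.022 m; N'_1 = 35·cos(-8.5°) = 34.6; c'Δl = 3.44; W sinα = -5.2
Slice 2: Δl = 3.1/cos7.7° = 3.128 m; N'_2 = 166·cos7.7° = 164.5; c'Δl = 5.32; W sinα = 22.2
Slice 3: Δl = 1.2/cos21.7° = 1.292 m; N'_3 = 88·cos21.7° = 81.8; c'Δl = 2.20; W sinα = 32.5
Slice 4: Δl = 2.0/cos33.1° = 2.387 m; N'_4 = 131·cos33.1° = 109.7; c'Δl = 4.06; W sinα = 71.5
Slice 5: Δl = 2.2/cos51.1° = 3.503 m; N'_5 = 69·cos51.1° = 43.3; c'Δl = 5.96; W sinα = 53.7
Σc'Δl = 21.0 kN/m; ΣN' = 434.0 kN/m; ΣW sinα = 174.8 kN/m
Resisting = 21.0 + 434.0·tan20.1° = 21.0 + 158.8 = 179.8 kN/m
FS = 179.8 / 174.8 = 1.028

FS = 1.03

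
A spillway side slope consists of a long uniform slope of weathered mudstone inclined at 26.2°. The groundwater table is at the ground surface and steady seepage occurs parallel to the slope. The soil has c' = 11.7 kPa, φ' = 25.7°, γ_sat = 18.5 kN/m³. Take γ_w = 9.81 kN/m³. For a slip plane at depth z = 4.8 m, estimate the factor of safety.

With seepage parallel to the slope and the water table at the surface, the effective normal stress on the slip plane uses the buoyant unit weight γ' = γ_sat − γ_w while the driving shear stress uses γ_sat:
FS = [c' + γ' z cos²β tanφ'] / [γ_sat z sinβ cosβ]
γ' = 18.5 − 9.81 = 8.69 kN/m³
Numerator = 11.7 + 8.69·4.8·cos²26.2°·tan25.7° = 11.7 + 8.69·4.8·0.8051·0.4813 = 27.862 kPa
Denominator = 18.5·4.8·sin26.2°·cos26.2° = 18.5·4.8·0.4415·0.8973 = 35.178 kPa
FS = 27.862 / 35.178 = 0.792

FS = 0.79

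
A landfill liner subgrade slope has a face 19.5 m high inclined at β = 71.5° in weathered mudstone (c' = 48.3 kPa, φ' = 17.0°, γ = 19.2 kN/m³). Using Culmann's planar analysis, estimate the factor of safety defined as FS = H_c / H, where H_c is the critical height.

FS = 1.12

H_c = (4c'/γ) · sinβ cosφ' / [1 − cos(β − φ')]
    = (4·48.3/19.2) · sin71.5°·cos17.0° / [1 − cos54.5°]
    = 10.062 · 0.9069 / 0.4193 = 21.76 m
FS = H_c / H = 21.76 / 19.5 = 1.116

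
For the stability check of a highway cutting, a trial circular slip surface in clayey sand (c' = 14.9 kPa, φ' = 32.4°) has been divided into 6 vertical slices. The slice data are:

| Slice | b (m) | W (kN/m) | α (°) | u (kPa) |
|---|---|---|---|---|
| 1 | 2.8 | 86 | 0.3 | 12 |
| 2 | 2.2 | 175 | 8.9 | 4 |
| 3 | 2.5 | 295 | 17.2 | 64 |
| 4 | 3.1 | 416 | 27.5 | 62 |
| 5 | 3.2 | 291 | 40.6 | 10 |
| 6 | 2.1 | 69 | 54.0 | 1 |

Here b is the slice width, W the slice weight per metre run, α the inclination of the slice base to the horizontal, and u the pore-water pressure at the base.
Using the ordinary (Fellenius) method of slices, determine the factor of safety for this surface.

FS = 1.31

Ordinary method of slices: FS = Σ[c'·Δl_i + (W_i cosα_i − u_i·Δl_i)·tanφ'] / Σ W_i sinα_i, with Δl_i = b_i / cosα_i.
Slice 1: Δl = 2.8/cos0.3° = 2.800 m; N'_1 = 86·cos0.3° − 12·2.800 = 52.4; c'Δl = 41.72; W sinα = 0.5
Slice 2: Δl = 2.2/cos8.9° = 2.227 m; N'_2 = 175·cos8.9° − 4·2.227 = 164.0; c'Δl = 33.18; W sinα = 27.1
Slice 3: Δl = 2.5/cos17.2° = 2.617 m; N'_3 = 295·cos17.2° − 64·2.617 = 114.3; c'Δl = 38.99; W sinα = 87.2
Slice 4: Δl = 3.1/cos27.5° = 3.495 m; N'_4 = 416·cos27.5° − 62·3.495 = 152.3; c'Δl = 52.07; W sinα = 192.1
Slice 5: Δl = 3.2/cos40.6° = 4.215 m; N'_5 = 291·cos40.6° − 10·4.215 = 178.8; c'Δl = 62.80; W sinα = 189.4
Slice 6: Δl = 2.1/cos54.0° = 3.573 m; N'_6 = 69·cos54.0° − 1·3.573 = 37.0; c'Δl = 53.23; W sinα = 55.8
Σc'Δl = 282.0 kN/m; ΣN' = 698.8 kN/m; ΣW sinα = 552.0 kN/m
Resisting = 282.0 + 698.8·tan32.4° = 282.0 + 443.5 = 725.5 kN/m
FS = 725.5 / 552.0 = 1.314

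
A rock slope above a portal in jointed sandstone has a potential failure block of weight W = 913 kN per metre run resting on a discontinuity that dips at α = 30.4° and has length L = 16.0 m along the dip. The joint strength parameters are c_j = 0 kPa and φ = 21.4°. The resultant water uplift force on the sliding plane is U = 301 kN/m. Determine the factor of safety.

Resolving the block weight along and normal to the plane and applying the Mohr–Coulomb strength on the joint:
N' = W cosα − U = 913·cos30.4° − 301 = 486.5 kN/m
Driving force T = W sinα = 913·sin30.4° = 462.0 kN/m
Resisting force R = c_j·L + N'·tanφ = 0·16.0 + 486.5·tan21.4° = 0.0 + 190.6 = 190.6 kN/m
FS = R / T = 190.6 / 462.0 = 0.413

FS = 0.41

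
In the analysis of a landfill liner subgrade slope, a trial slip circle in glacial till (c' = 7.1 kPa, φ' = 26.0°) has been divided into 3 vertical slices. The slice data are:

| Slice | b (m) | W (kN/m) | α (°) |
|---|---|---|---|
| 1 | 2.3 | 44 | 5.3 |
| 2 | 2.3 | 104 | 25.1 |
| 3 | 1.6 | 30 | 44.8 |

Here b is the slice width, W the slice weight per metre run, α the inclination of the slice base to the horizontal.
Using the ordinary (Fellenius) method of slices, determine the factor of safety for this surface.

FS = 1.85

Ordinary method of slices: FS = Σ[c'·Δl_i + (W_i cosα_i)·tanφ'] / Σ W_i sinα_i, with Δl_i = b_i / cosα_i.
Slice 1: Δl = 2.3/cos5.3° = 2.310 m; N'_1 = 44·cos5.3° = 43.8; c'Δl = 16.40; W sinα = 4.1
Slice 2: Δl = 2.3/cos25.1° = 2.540 m; N'_2 = 104·cos25.1° = 94.2; c'Δl = 18.03; W sinα = 44.1
Slice 3: Δl = 1.6/cos44.8° = 2.255 m; N'_3 = 30·cos44.8° = 21.3; c'Δl = 16.01; W sinα = 21.1
Σc'Δl = 50.4 kN/m; ΣN' = 159.3 kN/m; ΣW sinα = 69.3 kN/m
Resisting = 50.4 + 159.3·tan26.0° = 50.4 + 77.7 = 128.1 kN/m
FS = 128.1 / 69.3 = 1.848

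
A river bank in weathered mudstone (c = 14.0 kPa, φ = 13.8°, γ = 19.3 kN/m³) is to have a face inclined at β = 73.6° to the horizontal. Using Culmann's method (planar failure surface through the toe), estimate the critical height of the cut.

Culmann's analysis gives the critical failure plane at α_cr = (β + φ)/2 = (73.6 + 13.8)/2 = 43.7°, and the critical height
H_c = (4c/γ) · sinβ cosφ / [1 − cos(β − φ)]
    = (4·14.0/19.3) · sin73.6°·cos13.8° / [1 − cos(59.8°)]
    = 2.902 · 0.9593·0.9711 / [1 − 0.5030]
    = 2.902 · 0.9316 / 0.4970
    = 5.44 m

H_c = 5.44 m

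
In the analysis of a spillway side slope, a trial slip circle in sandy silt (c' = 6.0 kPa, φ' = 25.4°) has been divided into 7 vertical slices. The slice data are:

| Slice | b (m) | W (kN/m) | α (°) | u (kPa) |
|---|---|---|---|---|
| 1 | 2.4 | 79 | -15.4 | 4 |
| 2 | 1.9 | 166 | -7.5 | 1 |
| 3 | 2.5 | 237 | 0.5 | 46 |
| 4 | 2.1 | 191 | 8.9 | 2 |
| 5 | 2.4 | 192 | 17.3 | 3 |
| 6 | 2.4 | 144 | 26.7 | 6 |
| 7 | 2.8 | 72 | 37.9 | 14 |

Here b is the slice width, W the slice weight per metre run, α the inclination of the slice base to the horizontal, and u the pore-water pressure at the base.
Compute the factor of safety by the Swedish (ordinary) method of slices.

FS = 3.23

Ordinary method of slices: FS = Σ[c'·Δl_i + (W_i cosα_i − u_i·Δl_i)·tanφ'] / Σ W_i sinα_i, with Δl_i = b_i / cosα_i.
Slice 1: Δl = 2.4/cos(-15.4°) = 2.489 m; N'_1 = 79·cos(-15.4°) − 4·2.489 = 66.2; c'Δl = 14.94; W sinα = -21.0
Slice 2: Δl = 1.9/cos(-7.5°) = 1.916 m; N'_2 = 166·cos(-7.5°) − 1·1.916 = 162.7; c'Δl = 11.50; W sinα = -21.7
Slice 3: Δl = 2.5/cos0.5° = 2.500 m; N'_3 = 237·cos0.5° − 46·2.500 = 122.0; c'Δl = 15.00; W sinα = 2.1
Slice 4: Δl = 2.1/cos8.9° = 2.126 m; N'_4 = 191·cos8.9° − 2·2.126 = 184.4; c'Δl = 12.75; W sinα = 29.5
Slice 5: Δl = 2.4/cos17.3° = 2.514 m; N'_5 = 192·cos17.3° − 3·2.514 = 175.8; c'Δl = 15.08; W sinα = 57.1
Slice 6: Δl = 2.4/cos26.7° = 2.686 m; N'_6 = 144·cos26.7° − 6·2.686 = 112.5; c'Δl = 16.12; W sinα = 64.7
Slice 7: Δl = 2.8/cos37.9° = 3.548 m; N'_7 = 72·cos37.9° − 14·3.548 = 7.1; c'Δl = 21.29; W sinα = 44.2
Σc'Δl = 106.7 kN/m; ΣN' = 830.7 kN/m; ΣW sinα = 155.0 kN/m
Resisting = 106.7 + 830.7·tan25.4° = 106.7 + 394.5 = 501.1 kN/m
FS = 501.1 / 155.0 = 3.233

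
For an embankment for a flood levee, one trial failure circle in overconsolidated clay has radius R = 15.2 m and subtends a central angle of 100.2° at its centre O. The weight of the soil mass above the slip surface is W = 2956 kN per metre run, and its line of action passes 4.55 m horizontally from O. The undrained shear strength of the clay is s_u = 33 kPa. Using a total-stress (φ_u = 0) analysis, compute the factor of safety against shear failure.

FS = 0.99

Taking moments about the centre O, the resisting moment is provided by the undrained shear strength acting along the arc:
Arc length L_a = R·θ = 15.2·(100.2°·π/180) = 15.2·1.7488 = 26.58 m
M_R = s_u·L_a·R = 33·26.58·15.2 = 13333.6 kN·m/m
M_D = W·d = 2956·4.55 = 13449.8 kN·m/m
FS = M_R / M_D = 13333.6 / 13449.8 = 0.991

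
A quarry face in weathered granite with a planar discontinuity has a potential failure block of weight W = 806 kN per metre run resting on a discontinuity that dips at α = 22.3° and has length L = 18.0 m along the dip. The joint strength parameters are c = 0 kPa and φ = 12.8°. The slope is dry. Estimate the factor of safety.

FS = 0.55

Resolving the block weight along and normal to the plane and applying the Mohr–Coulomb strength on the joint:
N' = W cosα = 806·cos22.3° = 745.7 kN/m
Driving force T = W sinα = 806·sin22.3° = 305.8 kN/m
Resisting force R = c·L + N'·tanφ = 0·18.0 + 745.7·tan12.8° = 0.0 + 169.4 = 169.4 kN/m
FS = R / T = 169.4 / 305.8 = 0.554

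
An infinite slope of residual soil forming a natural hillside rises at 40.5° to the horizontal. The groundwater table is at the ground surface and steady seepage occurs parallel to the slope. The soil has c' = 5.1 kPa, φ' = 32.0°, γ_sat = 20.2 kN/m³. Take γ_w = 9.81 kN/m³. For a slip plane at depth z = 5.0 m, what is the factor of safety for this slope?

With seepage parallel to the slope and the water table at the surface, the effective normal stress on the slip plane uses the buoyant unit weight γ' = γ_sat − γ_w while the driving shear stress uses γ_sat:
FS = [c' + γ' z cos²β tanφ'] / [γ_sat z sinβ cosβ]
γ' = 20.2 − 9.81 = 10.39 kN/m³
Numerator = 5.1 + 10.39·5.0·cos²40.5°·tan32.0° = 5.1 + 10.39·5.0·0.5782·0.6249 = 23.870 kPa
Denominator = 20.2·5.0·sin40.5°·cos40.5° = 20.2·5.0·0.6494·0.7604 = 49.878 kPa
FS = 23.870 / 49.878 = 0.479

FS = 0.48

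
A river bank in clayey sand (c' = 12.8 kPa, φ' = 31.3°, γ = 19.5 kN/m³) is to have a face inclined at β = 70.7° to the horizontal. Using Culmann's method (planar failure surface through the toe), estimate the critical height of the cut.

Culmann's analysis gives the critical failure plane at α_cr = (β + φ')/2 = (70.7 + 31.3)/2 = 51.0°, and the critical height
H_c = (4c'/γ) · sinβ cosφ' / [1 − cos(β − φ')]
    = (4·12.8/19.5) · sin70.7°·cos31.3° / [1 − cos(39.4°)]
    = 2.626 · 0.9438·0.8545 / [1 − 0.7727]
    = 2.626 · 0.8064 / 0.2273
    = 9.32 m

H_c = 9.32 m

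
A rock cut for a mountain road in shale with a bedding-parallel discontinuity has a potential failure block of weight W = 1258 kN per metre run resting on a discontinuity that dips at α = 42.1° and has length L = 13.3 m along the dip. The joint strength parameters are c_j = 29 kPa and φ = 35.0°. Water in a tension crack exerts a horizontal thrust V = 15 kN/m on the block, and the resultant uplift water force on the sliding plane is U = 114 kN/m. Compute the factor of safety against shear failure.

Resolving the block weight along and normal to the plane and applying the Mohr–Coulomb strength on the joint:
N' = W cosα − U − V sinα = 1258·cos42.1° − 114 − 15·sin42.1° = 809.3 kN/m
Driving force T = W sinα + V cosα = 1258·sin42.1° + 15·cos42.1° = 854.5 kN/m
Resisting force R = c_j·L + N'·tanφ = 29·13.3 + 809.3·tan35.0° = 385.7 + 566.7 = 952.4 kN/m
FS = R / T = 952.4 / 854.5 = 1.115

FS = 1.11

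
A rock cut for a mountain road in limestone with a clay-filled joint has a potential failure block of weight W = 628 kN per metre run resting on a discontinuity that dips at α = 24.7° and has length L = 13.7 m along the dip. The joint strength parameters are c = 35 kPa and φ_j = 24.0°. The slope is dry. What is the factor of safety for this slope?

Resolving the block weight along and normal to the plane and applying the Mohr–Coulomb strength on the joint:
N' = W cosα = 628·cos24.7° = 570.5 kN/m
Driving force T = W sinα = 628·sin24.7° = 262.4 kN/m
Resisting force R = c·L + N'·tanφ_j = 35·13.7 + 570.5·tan24.0° = 479.5 + 254.0 = 733.5 kN/m
FS = R / T = 733.5 / 262.4 = 2.795

FS = 2.80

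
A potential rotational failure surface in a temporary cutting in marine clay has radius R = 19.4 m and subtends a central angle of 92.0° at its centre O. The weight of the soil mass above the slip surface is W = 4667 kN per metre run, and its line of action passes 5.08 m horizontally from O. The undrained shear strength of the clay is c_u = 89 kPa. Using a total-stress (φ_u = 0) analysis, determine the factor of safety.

Taking moments about the centre O, the resisting moment is provided by the undrained shear strength acting along the arc:
Arc length L_a = R·θ = 19.4·(92.0°·π/180) = 19.4·1.6057 = 31.15 m
M_R = c_u·L_a·R = 89·31.15·19.4 = 53784.7 kN·m/m
M_D = W·d = 4667·5.08 = 23708.4 kN·m/m
FS = M_R / M_D = 53784.7 / 23708.4 = 2.269

FS = 2.27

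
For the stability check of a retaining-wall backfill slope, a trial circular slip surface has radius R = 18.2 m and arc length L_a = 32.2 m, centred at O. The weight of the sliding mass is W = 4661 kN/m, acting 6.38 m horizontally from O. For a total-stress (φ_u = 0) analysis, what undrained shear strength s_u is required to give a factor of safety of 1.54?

FS = s_u·L_a·R / (W·d), so s_u = FS·W·d / (L_a·R).
s_u = 1.54·4661·6.38 / (32.20·18.2) = 45795.3 / 586.04 = 78.14 kPa

s_u = 78.1 kPa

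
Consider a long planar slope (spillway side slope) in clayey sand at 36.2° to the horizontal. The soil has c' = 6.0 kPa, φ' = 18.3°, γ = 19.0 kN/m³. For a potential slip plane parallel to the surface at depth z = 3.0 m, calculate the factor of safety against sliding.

For an infinite slope with a slip plane parallel to the surface (no pore pressure): FS = [c' + γz cos²β tanφ'] / [γz sinβ cosβ].
γz = 19.0·3.0 = 57.00 kN/m²
Numerator = 6.0 + 57.00·cos²36.2°·tan18.3° = 6.0 + 57.00·0.6512·0.3307 = 18.275 kPa
Denominator = 57.00·sin36.2°·cos36.2° = 57.00·0.5906·0.8070 = 27.166 kPa
FS = 18.275 / 27.166 = 0.673

FS = 0.67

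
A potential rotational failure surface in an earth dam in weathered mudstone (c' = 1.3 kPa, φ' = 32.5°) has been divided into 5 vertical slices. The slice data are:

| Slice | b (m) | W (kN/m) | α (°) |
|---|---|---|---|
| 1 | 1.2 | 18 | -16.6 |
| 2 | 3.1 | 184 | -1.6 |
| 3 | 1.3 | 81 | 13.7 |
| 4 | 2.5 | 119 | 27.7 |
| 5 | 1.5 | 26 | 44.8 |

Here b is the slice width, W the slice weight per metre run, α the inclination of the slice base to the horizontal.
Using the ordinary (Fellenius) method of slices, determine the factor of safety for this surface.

FS = 3.28

Ordinary method of slices: FS = Σ[c'·Δl_i + (W_i cosα_i)·tanφ'] / Σ W_i sinα_i, with Δl_i = b_i / cosα_i.
Slice 1: Δl = 1.2/cos(-16.6°) = 1.252 m; N'_1 = 18·cos(-16.6°) = 17.2; c'Δl = 1.63; W sinα = -5.1
Slice 2: Δl = 3.1/cos(-1.6°) = 3.101 m; N'_2 = 184·cos(-1.6°) = 183.9; c'Δl = 4.03; W sinα = -5.1
Slice 3: Δl = 1.3/cos13.7° = 1.338 m; N'_3 = 81·cos13.7° = 78.7; c'Δl = 1.74; W sinα = 19.2
Slice 4: Δl = 2.5/cos27.7° = 2.824 m; N'_4 = 119·cos27.7° = 105.4; c'Δl = 3.67; W sinα = 55.3
Slice 5: Δl = 1.5/cos44.8° = 2.114 m; N'_5 = 26·cos44.8° = 18.4; c'Δl = 2.75; W sinα = 18.3
Σc'Δl = 13.8 kN/m; ΣN' = 403.7 kN/m; ΣW sinα = 82.5 kN/m
Resisting = 13.8 + 403.7·tan32.5° = 13.8 + 257.2 = 271.0 kN/m
FS = 271.0 / 82.5 = 3.283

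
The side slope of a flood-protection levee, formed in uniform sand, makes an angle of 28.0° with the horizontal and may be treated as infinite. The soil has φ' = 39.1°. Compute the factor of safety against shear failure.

FS = 1.53

For a dry cohesionless infinite slope the factor of safety is FS = tanφ' / tanβ.
FS = tan39.1° / tan28.0° = 0.8127 / 0.5317 = 1.528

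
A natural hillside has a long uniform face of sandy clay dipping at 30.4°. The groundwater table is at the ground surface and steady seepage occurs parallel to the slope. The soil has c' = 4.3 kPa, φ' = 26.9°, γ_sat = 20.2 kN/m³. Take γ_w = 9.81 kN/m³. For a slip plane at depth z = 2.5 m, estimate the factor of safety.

With seepage parallel to the slope and the water table at the surface, the effective normal stress on the slip plane uses the buoyant unit weight γ' = γ_sat − γ_w while the driving shear stress uses γ_sat:
FS = [c' + γ' z cos²β tanφ'] / [γ_sat z sinβ cosβ]
γ' = 20.2 − 9.81 = 10.39 kN/m³
Numerator = 4.3 + 10.39·2.5·cos²30.4°·tan26.9° = 4.3 + 10.39·2.5·0.7439·0.5073 = 14.103 kPa
Denominator = 20.2·2.5·sin30.4°·cos30.4° = 20.2·2.5·0.5060·0.8625 = 22.041 kPa
FS = 14.103 / 22.041 = 0.640

FS = 0.64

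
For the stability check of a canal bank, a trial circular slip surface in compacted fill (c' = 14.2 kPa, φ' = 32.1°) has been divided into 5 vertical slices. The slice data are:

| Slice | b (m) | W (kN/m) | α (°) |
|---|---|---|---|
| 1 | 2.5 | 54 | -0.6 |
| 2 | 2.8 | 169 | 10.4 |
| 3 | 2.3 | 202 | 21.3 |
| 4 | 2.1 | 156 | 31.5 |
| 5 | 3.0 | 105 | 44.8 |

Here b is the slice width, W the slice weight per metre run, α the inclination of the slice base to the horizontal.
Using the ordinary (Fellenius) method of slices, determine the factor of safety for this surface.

Ordinary method of slices: FS = Σ[c'·Δl_i + (W_i cosα_i)·tanφ'] / Σ W_i sinα_i, with Δl_i = b_i / cosα_i.
Slice 1: Δl = 2.5/cos(-0.6°) = 2.500 m; N'_1 = 54·cos(-0.6°) = 54.0; c'Δl = 35.50; W sinα = -0.6
Slice 2: Δl = 2.8/cos10.4° = 2.847 m; N'_2 = 169·cos10.4° = 166.2; c'Δl = 40.42; W sinα = 30.5
Slice 3: Δl = 2.3/cos21.3° = 2.469 m; N'_3 = 202·cos21.3° = 188.2; c'Δl = 35.05; W sinα = 73.4
Slice 4: Δl = 2.1/cos31.5° = 2.463 m; N'_4 = 156·cos31.5° = 133.0; c'Δl = 34.97; W sinα = 81.5
Slice 5: Δl = 3.0/cos44.8° = 4.228 m; N'_5 = 105·cos44.8° = 74.5; c'Δl = 60.04; W sinα = 74.0
Σc'Δl = 206.0 kN/m; ΣN' = 615.9 kN/m; ΣW sinα = 258.8 kN/m
Resisting = 206.0 + 615.9·tan32.1° = 206.0 + 386.4 = 592.4 kN/m
FS = 592.4 / 258.8 = 2.289

FS = 2.29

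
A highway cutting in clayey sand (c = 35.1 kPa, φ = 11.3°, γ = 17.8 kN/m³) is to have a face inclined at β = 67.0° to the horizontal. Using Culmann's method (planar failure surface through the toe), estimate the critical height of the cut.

Culmann's analysis gives the critical failure plane at α_cr = (β + φ)/2 = (67.0 + 11.3)/2 = 39.1°, and the critical height
H_c = (4c/γ) · sinβ cosφ / [1 − cos(β − φ)]
    = (4·35.1/17.8) · sin67.0°·cos11.3° / [1 − cos(55.7°)]
    = 7.888 · 0.9205·0.9806 / [1 − 0.5635]
    = 7.888 · 0.9027 / 0.4365
    = 16.31 m

H_c = 16.31 m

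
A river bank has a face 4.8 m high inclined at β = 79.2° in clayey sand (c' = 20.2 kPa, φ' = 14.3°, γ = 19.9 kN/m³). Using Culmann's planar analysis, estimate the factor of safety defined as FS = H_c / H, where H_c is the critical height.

FS = 1.40

H_c = (4c'/γ) · sinβ cosφ' / [1 − cos(β − φ')]
    = (4·20.2/19.9) · sin79.2°·cos14.3° / [1 − cos64.9°]
    = 4.060 · 0.9519 / 0.5758 = 6.71 m
FS = H_c / H = 6.71 / 4.8 = 1.398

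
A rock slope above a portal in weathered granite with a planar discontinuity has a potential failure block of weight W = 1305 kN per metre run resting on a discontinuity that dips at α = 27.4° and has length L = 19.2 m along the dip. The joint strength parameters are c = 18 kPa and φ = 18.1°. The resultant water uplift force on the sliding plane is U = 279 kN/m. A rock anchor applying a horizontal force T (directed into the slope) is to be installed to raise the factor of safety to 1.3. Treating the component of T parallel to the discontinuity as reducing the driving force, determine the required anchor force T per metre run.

T = 113 kN/m

Resolving forces along and normal to the sliding plane, with the horizontal anchor force T adding T·sinα to the effective normal force and T·cosα acting up the plane against the driving force:
FS = [cL + (W cosα − U + T sinα) tanφ] / [W sinα − T cosα]
Without the anchor: N' = 879.6 kN/m, driving T_d = 600.6 kN/m, resisting R = 18·19.2 + 879.6·tan18.1° = 633.1 kN/m, FS = 1.05.
Setting FS = 1.3 and solving for T:
1.3·(600.6 − T cos27.4°) = 633.1 + T sin27.4°·tan18.1°
T·(sin27.4°·tan18.1° + 1.3·cos27.4°) = 1.3·600.6 − 633.1
T·(0.4602·0.3269 + 1.3·0.8878) = 780.7 − 633.1 = 147.6
T·1.3046 = 147.6
T = 113.2 kN/m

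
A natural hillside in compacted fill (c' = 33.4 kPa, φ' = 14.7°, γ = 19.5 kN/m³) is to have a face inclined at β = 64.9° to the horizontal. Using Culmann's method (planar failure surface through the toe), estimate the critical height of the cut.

H_c = 16.68 m

Culmann's analysis gives the critical failure plane at α_cr = (β + φ')/2 = (64.9 + 14.7)/2 = 39.8°, and the critical height
H_c = (4c'/γ) · sinβ cosφ' / [1 − cos(β − φ')]
    = (4·33.4/19.5) · sin64.9°·cos14.7° / [1 − cos(50.2°)]
    = 6.851 · 0.9056·0.9673 / [1 − 0.6401]
    = 6.851 · 0.8759 / 0.3599
    = 16.68 m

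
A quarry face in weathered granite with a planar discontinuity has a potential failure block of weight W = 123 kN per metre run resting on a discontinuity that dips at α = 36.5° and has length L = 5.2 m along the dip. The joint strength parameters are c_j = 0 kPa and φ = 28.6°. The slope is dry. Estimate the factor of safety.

Resolving the block weight along and normal to the plane and applying the Mohr–Coulomb strength on the joint:
N' = W cosα = 123·cos36.5° = 98.9 kN/m
Driving force T = W sinα = 123·sin36.5° = 73.2 kN/m
Resisting force R = c_j·L + N'·tanφ = 0·5.2 + 98.9·tan28.6° = 0.0 + 53.9 = 53.9 kN/m
FS = R / T = 53.9 / 73.2 = 0.737

FS = 0.74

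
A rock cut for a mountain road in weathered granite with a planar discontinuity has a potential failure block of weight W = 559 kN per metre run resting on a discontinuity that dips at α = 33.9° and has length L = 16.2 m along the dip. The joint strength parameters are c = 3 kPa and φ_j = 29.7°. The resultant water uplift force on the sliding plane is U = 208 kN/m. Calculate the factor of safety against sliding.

FS = 0.62

Resolving the block weight along and normal to the plane and applying the Mohr–Coulomb strength on the joint:
N' = W cosα − U = 559·cos33.9° − 208 = 256.0 kN/m
Driving force T = W sinα = 559·sin33.9° = 311.8 kN/m
Resisting force R = c·L + N'·tanφ_j = 3·16.2 + 256.0·tan29.7° = 48.6 + 146.0 = 194.6 kN/m
FS = R / T = 194.6 / 311.8 = 0.624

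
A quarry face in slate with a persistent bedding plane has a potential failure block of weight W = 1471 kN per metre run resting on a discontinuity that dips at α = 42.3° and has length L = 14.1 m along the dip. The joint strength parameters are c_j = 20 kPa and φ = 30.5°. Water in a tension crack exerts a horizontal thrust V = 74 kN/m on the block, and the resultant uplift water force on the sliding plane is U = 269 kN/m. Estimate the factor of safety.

Resolving the block weight along and normal to the plane and applying the Mohr–Coulomb strength on the joint:
N' = W cosα − U − V sinα = 1471·cos42.3° − 269 − 74·sin42.3° = 769.2 kN/m
Driving force T = W sinα + V cosα = 1471·sin42.3° + 74·cos42.3° = 1044.7 kN/m
Resisting force R = c_j·L + N'·tanφ = 20·14.1 + 769.2·tan30.5° = 282.0 + 453.1 = 735.1 kN/m
FS = R / T = 735.1 / 1044.7 = 0.704

FS = 0.70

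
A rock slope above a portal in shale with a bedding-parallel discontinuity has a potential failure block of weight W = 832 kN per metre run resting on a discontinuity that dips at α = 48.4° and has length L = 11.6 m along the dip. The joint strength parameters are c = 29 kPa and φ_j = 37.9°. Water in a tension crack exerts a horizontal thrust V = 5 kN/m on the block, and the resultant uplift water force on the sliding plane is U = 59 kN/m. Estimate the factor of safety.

FS = 1.15

Resolving the block weight along and normal to the plane and applying the Mohr–Coulomb strength on the joint:
N' = W cosα − U − V sinα = 832·cos48.4° − 59 − 5·sin48.4° = 489.6 kN/m
Driving force T = W sinα + V cosα = 832·sin48.4° + 5·cos48.4° = 625.5 kN/m
Resisting force R = c·L + N'·tanφ_j = 29·11.6 + 489.6·tan37.9° = 336.4 + 381.2 = 717.6 kN/m
FS = R / T = 717.6 / 625.5 = 1.147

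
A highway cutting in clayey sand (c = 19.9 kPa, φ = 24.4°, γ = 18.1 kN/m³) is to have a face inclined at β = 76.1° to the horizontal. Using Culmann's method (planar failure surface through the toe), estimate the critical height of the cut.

Culmann's analysis gives the critical failure plane at α_cr = (β + φ)/2 = (76.1 + 24.4)/2 = 50.2°, and the critical height
H_c = (4c/γ) · sinβ cosφ / [1 − cos(β − φ)]
    = (4·19.9/18.1) · sin76.1°·cos24.4° / [1 − cos(51.7°)]
    = 4.398 · 0.9707·0.9107 / [1 − 0.6198]
    = 4.398 · 0.8840 / 0.3802
    = 10.22 m

H_c = 10.22 m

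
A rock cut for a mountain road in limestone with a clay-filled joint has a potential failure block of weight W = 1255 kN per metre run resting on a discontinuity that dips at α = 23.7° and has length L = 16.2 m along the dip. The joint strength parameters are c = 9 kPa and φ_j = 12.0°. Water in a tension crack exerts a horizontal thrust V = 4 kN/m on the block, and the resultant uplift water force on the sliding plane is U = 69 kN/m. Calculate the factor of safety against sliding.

FS = 0.74

Resolving the block weight along and normal to the plane and applying the Mohr–Coulomb strength on the joint:
N' = W cosα − U − V sinα = 1255·cos23.7° − 69 − 4·sin23.7° = 1078.5 kN/m
Driving force T = W sinα + V cosα = 1255·sin23.7° + 4·cos23.7° = 508.1 kN/m
Resisting force R = c·L + N'·tanφ_j = 9·16.2 + 1078.5·tan12.0° = 145.8 + 229.3 = 375.1 kN/m
FS = R / T = 375.1 / 508.1 = 0.738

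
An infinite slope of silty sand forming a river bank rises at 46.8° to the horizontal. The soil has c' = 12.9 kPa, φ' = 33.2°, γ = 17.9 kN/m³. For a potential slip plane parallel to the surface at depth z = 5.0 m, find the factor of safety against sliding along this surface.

FS = 0.90

For an infinite slope with a slip plane parallel to the surface (no pore pressure): FS = [c' + γz cos²β tanφ'] / [γz sinβ cosβ].
γz = 17.9·5.0 = 89.50 kN/m²
Numerator = 12.9 + 89.50·cos²46.8°·tan33.2° = 12.9 + 89.50·0.4686·0.6544 = 40.345 kPa
Denominator = 89.50·sin46.8°·cos46.8° = 89.50·0.7290·0.6845 = 44.662 kPa
FS = 40.345 / 44.662 = 0.903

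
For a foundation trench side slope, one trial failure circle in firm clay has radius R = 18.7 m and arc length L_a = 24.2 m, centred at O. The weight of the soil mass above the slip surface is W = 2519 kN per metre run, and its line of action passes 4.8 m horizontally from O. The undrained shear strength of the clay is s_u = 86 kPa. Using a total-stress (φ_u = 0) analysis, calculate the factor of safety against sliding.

Taking moments about the centre O, the resisting moment is provided by the undrained shear strength acting along the arc:
M_R = s_u·L_a·R = 86·24.20·18.7 = 38918.4 kN·m/m
M_D = W·d = 2519·4.8 = 12091.2 kN·m/m
FS = M_R / M_D = 38918.4 / 12091.2 = 3.219

FS = 3.22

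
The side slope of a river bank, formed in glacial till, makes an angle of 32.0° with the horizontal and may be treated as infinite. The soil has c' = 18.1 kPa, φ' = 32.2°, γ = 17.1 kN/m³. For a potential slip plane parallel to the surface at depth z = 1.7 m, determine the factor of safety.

For an infinite slope with a slip plane parallel to the surface (no pore pressure): FS = [c' + γz cos²β tanφ'] / [γz sinβ cosβ].
γz = 17.1·1.7 = 29.07 kN/m²
Numerator = 18.1 + 29.07·cos²32.0°·tan32.2° = 18.1 + 29.07·0.7192·0.6297 = 31.266 kPa
Denominator = 29.07·sin32.0°·cos32.0° = 29.07·0.5299·0.8480 = 13.064 kPa
FS = 31.266 / 13.064 = 2.393

FS = 2.39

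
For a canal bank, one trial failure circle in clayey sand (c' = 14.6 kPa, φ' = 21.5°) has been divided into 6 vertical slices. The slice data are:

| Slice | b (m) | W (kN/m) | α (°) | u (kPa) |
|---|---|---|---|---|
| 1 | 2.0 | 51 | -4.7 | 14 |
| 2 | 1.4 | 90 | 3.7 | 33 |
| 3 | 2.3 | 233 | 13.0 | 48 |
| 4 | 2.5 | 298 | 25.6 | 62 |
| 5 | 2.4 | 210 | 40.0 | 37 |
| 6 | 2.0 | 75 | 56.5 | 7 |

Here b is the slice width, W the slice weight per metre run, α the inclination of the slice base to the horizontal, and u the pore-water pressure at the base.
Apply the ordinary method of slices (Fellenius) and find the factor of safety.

FS = 0.94

Ordinary method of slices: FS = Σ[c'·Δl_i + (W_i cosα_i − u_i·Δl_i)·tanφ'] / Σ W_i sinα_i, with Δl_i = b_i / cosα_i.
Slice 1: Δl = 2.0/cos(-4.7°) = 2.007 m; N'_1 = 51·cos(-4.7°) − 14·2.007 = 22.7; c'Δl = 29.30; W sinα = -4.2
Slice 2: Δl = 1.4/cos3.7° = 1.403 m; N'_2 = 90·cos3.7° − 33·1.403 = 43.5; c'Δl = 20.48; W sinα = 5.8
Slice 3: Δl = 2.3/cos13.0° = 2.360 m; N'_3 = 233·cos13.0° − 48·2.360 = 113.7; c'Δl = 34.46; W sinα = 52.4
Slice 4: Δl = 2.5/cos25.6° = 2.772 m; N'_4 = 298·cos25.6° − 62·2.772 = 96.9; c'Δl = 40.47; W sinα = 128.8
Slice 5: Δl = 2.4/cos40.0° = 3.133 m; N'_5 = 210·cos40.0° − 37·3.133 = 44.9; c'Δl = 45.74; W sinα = 135.0
Slice 6: Δl = 2.0/cos56.5° = 3.624 m; N'_6 = 75·cos56.5° − 7·3.624 = 16.0; c'Δl = 52.90; W sinα = 62.5
Σc'Δl = 223.4 kN/m; ΣN' = 337.8 kN/m; ΣW sinα = 380.3 kN/m
Resisting = 223.4 + 337.8·tan21.5° = 223.4 + 133.1 = 356.4 kN/m
FS = 356.4 / 380.3 = 0.937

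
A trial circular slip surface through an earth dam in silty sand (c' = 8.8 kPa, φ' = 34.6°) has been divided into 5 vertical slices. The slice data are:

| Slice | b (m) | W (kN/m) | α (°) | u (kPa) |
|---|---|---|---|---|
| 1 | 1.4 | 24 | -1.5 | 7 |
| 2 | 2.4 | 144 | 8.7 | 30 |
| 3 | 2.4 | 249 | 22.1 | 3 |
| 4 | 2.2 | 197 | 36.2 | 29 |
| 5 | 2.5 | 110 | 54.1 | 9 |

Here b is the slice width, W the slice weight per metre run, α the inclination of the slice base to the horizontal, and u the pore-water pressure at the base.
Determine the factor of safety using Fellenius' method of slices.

Ordinary method of slices: FS = Σ[c'·Δl_i + (W_i cosα_i − u_i·Δl_i)·tanφ'] / Σ W_i sinα_i, with Δl_i = b_i / cosα_i.
Slice 1: Δl = 1.4/cos(-1.5°) = 1.400 m; N'_1 = 24·cos(-1.5°) − 7·1.400 = 14.2; c'Δl = 12.32; W sinα = -0.6
Slice 2: Δl = 2.4/cos8.7° = 2.428 m; N'_2 = 144·cos8.7° − 30·2.428 = 69.5; c'Δl = 21.37; W sinα = 21.8
Slice 3: Δl = 2.4/cos22.1° = 2.590 m; N'_3 = 249·cos22.1° − 3·2.590 = 222.9; c'Δl = 22.79; W sinα = 93.7
Slice 4: Δl = 2.2/cos36.2° = 2.726 m; N'_4 = 197·cos36.2° − 29·2.726 = 79.9; c'Δl = 23.99; W sinα = 116.3
Slice 5: Δl = 2.5/cos54.1° = 4.264 m; N'_5 = 110·cos54.1° − 9·4.264 = 26.1; c'Δl = 37.52; W sinα = 89.1
Σc'Δl = 118.0 kN/m; ΣN' = 412.7 kN/m; ΣW sinα = 320.3 kN/m
Resisting = 118.0 + 412.7·tan34.6° = 118.0 + 284.7 = 402.7 kN/m
FS = 402.7 / 320.3 = 1.257

FS = 1.26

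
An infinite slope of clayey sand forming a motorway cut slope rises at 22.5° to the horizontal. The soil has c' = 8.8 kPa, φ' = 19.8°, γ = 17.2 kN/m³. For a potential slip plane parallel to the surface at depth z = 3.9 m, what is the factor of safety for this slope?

FS = 1.24

For an infinite slope with a slip plane parallel to the surface (no pore pressure): FS = [c' + γz cos²β tanφ'] / [γz sinβ cosβ].
γz = 17.2·3.9 = 67.08 kN/m²
Numerator = 8.8 + 67.08·cos²22.5°·tan19.8° = 8.8 + 67.08·0.8536·0.3600 = 29.414 kPa
Denominator = 67.08·sin22.5°·cos22.5° = 67.08·0.3827·0.9239 = 23.716 kPa
FS = 29.414 / 23.716 = 1.240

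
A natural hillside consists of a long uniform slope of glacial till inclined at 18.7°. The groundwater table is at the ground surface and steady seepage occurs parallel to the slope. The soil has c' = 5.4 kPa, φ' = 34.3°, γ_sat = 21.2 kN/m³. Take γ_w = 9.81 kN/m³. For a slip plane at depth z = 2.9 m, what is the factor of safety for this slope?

With seepage parallel to the slope and the water table at the surface, the effective normal stress on the slip plane uses the buoyant unit weight γ' = γ_sat − γ_w while the driving shear stress uses γ_sat:
FS = [c' + γ' z cos²β tanφ'] / [γ_sat z sinβ cosβ]
γ' = 21.2 − 9.81 = 11.39 kN/m³
Numerator = 5.4 + 11.39·2.9·cos²18.7°·tan34.3° = 5.4 + 11.39·2.9·0.8972·0.6822 = 25.616 kPa
Denominator = 21.2·2.9·sin18.7°·cos18.7° = 21.2·2.9·0.3206·0.9472 = 18.671 kPa
FS = 25.616 / 18.671 = 1.372

FS = 1.37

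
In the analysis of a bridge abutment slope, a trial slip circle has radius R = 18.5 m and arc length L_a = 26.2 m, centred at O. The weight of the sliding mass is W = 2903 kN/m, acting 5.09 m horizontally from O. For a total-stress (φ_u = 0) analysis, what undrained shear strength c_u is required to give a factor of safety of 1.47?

c_u = 44.8 kPa

FS = c_u·L_a·R / (W·d), so c_u = FS·W·d / (L_a·R).
c_u = 1.47·2903·5.09 / (26.20·18.5) = 21721.1 / 484.70 = 44.81 kPa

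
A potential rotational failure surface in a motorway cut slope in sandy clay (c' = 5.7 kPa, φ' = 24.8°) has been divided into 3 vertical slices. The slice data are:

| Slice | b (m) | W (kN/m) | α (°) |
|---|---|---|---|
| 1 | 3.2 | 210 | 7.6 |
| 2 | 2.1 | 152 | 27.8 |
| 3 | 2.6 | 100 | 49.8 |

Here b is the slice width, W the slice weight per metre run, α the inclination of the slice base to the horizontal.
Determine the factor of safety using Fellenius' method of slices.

FS = 1.39

Ordinary method of slices: FS = Σ[c'·Δl_i + (W_i cosα_i)·tanφ'] / Σ W_i sinα_i, with Δl_i = b_i / cosα_i.
Slice 1: Δl = 3.2/cos7.6° = 3.228 m; N'_1 = 210·cos7.6° = 208.2; c'Δl = 18.40; W sinα = 27.8
Slice 2: Δl = 2.1/cos27.8° = 2.374 m; N'_2 = 152·cos27.8° = 134.5; c'Δl = 13.53; W sinα = 70.9
Slice 3: Δl = 2.6/cos49.8° = 4.028 m; N'_3 = 100·cos49.8° = 64.5; c'Δl = 22.96; W sinα = 76.4
Σc'Δl = 54.9 kN/m; ΣN' = 407.2 kN/m; ΣW sinα = 175.0 kN/m
Resisting = 54.9 + 407.2·tan24.8° = 54.9 + 188.1 = 243.0 kN/m
FS = 243.0 / 175.0 = 1.388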